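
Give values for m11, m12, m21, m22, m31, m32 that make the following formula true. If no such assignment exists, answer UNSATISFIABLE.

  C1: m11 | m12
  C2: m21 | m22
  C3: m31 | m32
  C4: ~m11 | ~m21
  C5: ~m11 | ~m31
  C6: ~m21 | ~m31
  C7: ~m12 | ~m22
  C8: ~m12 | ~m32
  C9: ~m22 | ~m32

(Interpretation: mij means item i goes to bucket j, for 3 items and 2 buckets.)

UNSATISFIABLE

Suppose m11 = 1.
(~m21) alone gives m21 = 0.
(m22) alone gives m22 = 1.
(~m31) alone gives m31 = 0.
(m32) alone gives m32 = 1.
Now (~m32) is unsatisfied and unit — conflict.
Undo m11 and try m11 = 0.
(m12) alone gives m12 = 1.
(~m22) alone gives m22 = 0.
(m21) alone gives m21 = 1.
(~m31) alone gives m31 = 0.
(m32) alone gives m32 = 1.
Now (~m32) is unsatisfied and unit — conflict.
Both values of m11 lead to a conflict.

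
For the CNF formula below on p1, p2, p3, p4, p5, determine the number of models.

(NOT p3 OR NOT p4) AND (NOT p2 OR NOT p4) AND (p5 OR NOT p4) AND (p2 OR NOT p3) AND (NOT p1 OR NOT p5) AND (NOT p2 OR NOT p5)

There are 2^5 = 32 truth assignments over (p1, p2, p3, p4, p5).
Split on p4. With p4 = true, the clauses containing p4 are satisfied and NOT p4 drops from the rest; 1 of the 2^4 = 16 assignments to the other variables satisfy what remains.
With p4 = false, by the same count on the reduced clause set, 7 assignments work.
Total: 1 + 7 = 8.

8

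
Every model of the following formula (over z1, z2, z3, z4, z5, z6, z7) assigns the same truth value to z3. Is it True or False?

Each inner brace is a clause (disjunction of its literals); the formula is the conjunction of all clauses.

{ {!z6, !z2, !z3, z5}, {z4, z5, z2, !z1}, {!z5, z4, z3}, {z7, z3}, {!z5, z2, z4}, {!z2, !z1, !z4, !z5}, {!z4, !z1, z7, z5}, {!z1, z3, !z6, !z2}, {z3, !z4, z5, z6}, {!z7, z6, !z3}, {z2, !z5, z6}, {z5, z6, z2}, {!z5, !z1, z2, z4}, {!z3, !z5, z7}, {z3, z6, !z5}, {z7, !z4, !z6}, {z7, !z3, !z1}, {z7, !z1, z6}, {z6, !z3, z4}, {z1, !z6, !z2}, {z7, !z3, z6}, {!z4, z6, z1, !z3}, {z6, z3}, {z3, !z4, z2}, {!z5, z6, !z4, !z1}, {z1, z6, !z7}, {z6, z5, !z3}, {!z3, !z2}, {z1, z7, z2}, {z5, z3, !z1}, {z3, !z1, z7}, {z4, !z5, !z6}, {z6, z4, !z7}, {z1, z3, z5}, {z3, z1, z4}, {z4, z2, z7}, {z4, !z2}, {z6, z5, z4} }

True

Suppose z3 = false.
Unit clause (z7) forces z7 = true.
Unit clause (z6) forces z6 = true.
Suppose z5 = false.
Unit clause (!z1) forces z1 = false.
But (z1) is also a unit clause — contradiction.
Backtrack on z5: now try z5 = true.
Unit clause (z4) forces z4 = true.
Unit clause (z2) forces z2 = true.
Unit clause (!z1) forces z1 = false.
But (z1) is also a unit clause — contradiction.
Both values of z5 lead to a conflict.
So every satisfying assignment has z3 = True.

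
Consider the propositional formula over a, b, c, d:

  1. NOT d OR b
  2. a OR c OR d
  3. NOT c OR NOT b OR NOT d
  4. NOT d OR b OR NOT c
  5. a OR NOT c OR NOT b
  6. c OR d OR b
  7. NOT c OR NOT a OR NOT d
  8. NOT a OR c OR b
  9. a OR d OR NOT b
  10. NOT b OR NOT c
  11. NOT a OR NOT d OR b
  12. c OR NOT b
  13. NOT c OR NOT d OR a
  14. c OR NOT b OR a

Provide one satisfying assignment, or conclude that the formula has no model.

a=true, b=false, c=true, d=false

Case d = false:
Case a = true:
Case c = true:
Unit clause (NOT b) forces b = false.
All clauses are satisfied.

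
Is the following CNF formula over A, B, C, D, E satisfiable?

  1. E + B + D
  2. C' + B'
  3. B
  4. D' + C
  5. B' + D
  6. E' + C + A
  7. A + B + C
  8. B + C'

From the singleton clause (B), B = 1.
From the singleton clause (C'), C = 0.
From the singleton clause (D'), D = 0.
That conflicts with the unit clause (D).
No assignment satisfies every clause.

Unsatisfiable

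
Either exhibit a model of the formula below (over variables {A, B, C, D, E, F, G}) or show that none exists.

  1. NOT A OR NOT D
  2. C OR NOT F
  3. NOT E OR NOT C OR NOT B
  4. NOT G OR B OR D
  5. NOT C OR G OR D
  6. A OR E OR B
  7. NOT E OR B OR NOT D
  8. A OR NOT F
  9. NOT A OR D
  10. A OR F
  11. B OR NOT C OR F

UNSATISFIABLE

Suppose A = false.
Unit clause (NOT F) forces F = false.
Now (F) is unsatisfied and unit — conflict.
Undo A and try A = true.
Unit clause (NOT D) forces D = false.
Now (D) is unsatisfied and unit — conflict.
Both values of A lead to a conflict.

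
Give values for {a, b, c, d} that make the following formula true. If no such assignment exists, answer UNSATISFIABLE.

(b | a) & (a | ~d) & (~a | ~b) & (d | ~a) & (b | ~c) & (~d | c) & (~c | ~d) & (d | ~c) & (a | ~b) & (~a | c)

Case b = 1:
From the singleton clause (~a), a = 0.
That conflicts with the unit clause (a).
Backtrack on b: now try b = 0.
From the singleton clause (a), a = 1.
From the singleton clause (d), d = 1.
From the singleton clause (~c), c = 0.
That conflicts with the unit clause (c).
Both values of b lead to a conflict.

UNSATISFIABLE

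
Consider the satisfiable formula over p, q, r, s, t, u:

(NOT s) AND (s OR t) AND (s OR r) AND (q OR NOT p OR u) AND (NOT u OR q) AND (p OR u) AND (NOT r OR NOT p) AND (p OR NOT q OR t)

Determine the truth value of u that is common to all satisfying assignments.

Suppose u = false.
Unit clause (NOT s) forces s = false.
Unit clause (t) forces t = true.
Unit clause (r) forces r = true.
Unit clause (p) forces p = true.
That conflicts with the unit clause (NOT p).
So every satisfying assignment has u = True.

True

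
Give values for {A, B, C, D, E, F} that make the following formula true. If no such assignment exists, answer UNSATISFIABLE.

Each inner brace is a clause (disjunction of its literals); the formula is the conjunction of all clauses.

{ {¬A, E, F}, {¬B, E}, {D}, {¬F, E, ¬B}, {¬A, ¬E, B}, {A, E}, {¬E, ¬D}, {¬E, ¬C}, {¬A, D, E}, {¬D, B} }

Unit clause (D) forces D = True.
Unit clause (¬E) forces E = False.
Unit clause (¬B) forces B = False.
But (B) is also a unit clause — contradiction.

UNSATISFIABLE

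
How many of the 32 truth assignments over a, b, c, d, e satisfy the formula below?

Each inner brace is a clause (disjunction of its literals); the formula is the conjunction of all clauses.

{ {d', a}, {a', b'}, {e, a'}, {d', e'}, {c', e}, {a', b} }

6

There are 2^5 = 32 truth assignments over (a, b, c, d, e).
Split on b. With b = 1, the clauses containing b are satisfied and b' drops from the rest; 3 of the 2^4 = 16 assignments to the other variables satisfy what remains.
With b = 0, by the same count on the reduced clause set, 3 assignments work.
(One model: a=F, b=F, c=F, d=F, e=F.)
Total: 3 + 3 = 6.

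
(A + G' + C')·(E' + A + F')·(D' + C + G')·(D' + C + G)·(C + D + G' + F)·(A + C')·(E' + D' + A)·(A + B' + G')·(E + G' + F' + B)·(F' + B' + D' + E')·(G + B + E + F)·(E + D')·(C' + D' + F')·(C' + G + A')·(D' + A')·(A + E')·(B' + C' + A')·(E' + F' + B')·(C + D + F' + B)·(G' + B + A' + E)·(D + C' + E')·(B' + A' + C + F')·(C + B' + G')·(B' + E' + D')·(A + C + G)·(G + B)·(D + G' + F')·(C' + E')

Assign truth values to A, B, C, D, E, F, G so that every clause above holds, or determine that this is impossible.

A=1; B=1; C=0; D=0; E=1; F=0; G=0

Case A = 1:
From the singleton clause (D'), D = 0.
Case C = 0:
Case G = 0:
From the singleton clause (B), B = 1.
From the singleton clause (F'), F = 0.
All clauses hold; E can take either value.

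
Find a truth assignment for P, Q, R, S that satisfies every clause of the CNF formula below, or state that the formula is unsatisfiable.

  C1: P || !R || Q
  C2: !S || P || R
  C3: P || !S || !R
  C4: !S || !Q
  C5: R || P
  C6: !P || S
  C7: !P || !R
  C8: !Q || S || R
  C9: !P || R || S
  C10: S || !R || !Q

P: true,  Q: false,  R: false,  S: true

Branch on S: set S = true.
From the singleton clause (!Q), Q = false.
Branch on P: set P = true.
From the singleton clause (!R), R = false.
Every clause now holds.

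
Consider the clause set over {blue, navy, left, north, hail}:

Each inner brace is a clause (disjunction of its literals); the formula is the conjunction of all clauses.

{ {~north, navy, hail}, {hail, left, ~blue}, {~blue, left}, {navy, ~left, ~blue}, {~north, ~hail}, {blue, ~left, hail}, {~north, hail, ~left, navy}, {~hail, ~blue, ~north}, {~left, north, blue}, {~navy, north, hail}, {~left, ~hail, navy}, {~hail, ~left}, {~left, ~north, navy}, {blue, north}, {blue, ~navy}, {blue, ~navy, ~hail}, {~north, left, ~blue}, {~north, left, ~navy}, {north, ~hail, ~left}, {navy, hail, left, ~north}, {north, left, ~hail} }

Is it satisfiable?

Case blue = 1:
The clause (left) is unit, so left = 1.
The clause (navy) is unit, so navy = 1.
The clause (~hail) is unit, so hail = 0.
The clause (north) is unit, so north = 1.
This assignment satisfies each clause.
A satisfying assignment: blue ↦ 1; navy ↦ 1; left ↦ 1; north ↦ 1; hail ↦ 0.

Yes, satisfiable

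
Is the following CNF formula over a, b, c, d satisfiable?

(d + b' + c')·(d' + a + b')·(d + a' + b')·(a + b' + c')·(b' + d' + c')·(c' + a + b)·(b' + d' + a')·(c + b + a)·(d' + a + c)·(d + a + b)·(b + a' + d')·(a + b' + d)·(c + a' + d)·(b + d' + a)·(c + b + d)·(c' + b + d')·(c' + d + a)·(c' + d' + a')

Yes

Case d = 0:
Case b = 0:
Unit clause (a) forces a = 1.
Unit clause (c) forces c = 1.
Every clause now holds.
A satisfying assignment: a: 1,  b: 0,  c: 1,  d: 0.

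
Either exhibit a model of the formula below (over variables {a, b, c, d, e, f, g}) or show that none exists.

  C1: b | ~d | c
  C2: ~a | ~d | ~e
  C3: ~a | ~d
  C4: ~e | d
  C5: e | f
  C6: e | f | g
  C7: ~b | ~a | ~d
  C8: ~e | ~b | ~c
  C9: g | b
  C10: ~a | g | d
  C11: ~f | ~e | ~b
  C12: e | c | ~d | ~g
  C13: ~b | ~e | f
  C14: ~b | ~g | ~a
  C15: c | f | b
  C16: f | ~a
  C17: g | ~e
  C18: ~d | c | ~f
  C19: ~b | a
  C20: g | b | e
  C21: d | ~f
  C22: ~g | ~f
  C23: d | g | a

Case a = 0:
Unit clause (~b) forces b = 0.
Unit clause (g) forces g = 1.
Unit clause (~f) forces f = 0.
Unit clause (e) forces e = 1.
Unit clause (d) forces d = 1.
Unit clause (c) forces c = 1.
All clauses are satisfied.

a ↦ 0,  b ↦ 0,  c ↦ 1,  d ↦ 1,  e ↦ 1,  f ↦ 0,  g ↦ 1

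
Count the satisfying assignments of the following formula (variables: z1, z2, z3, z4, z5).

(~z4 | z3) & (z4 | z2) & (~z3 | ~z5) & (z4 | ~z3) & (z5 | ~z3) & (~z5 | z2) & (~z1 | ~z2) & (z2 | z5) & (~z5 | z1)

1

There are 2^5 = 32 truth assignments over (z1, z2, z3, z4, z5).
Split on z4. With z4 = 1, the clauses containing z4 are satisfied and ~z4 drops from the rest; 0 of the 2^4 = 16 assignments to the other variables satisfy what remains.
With z4 = 0, by the same count on the reduced clause set, 1 assignment works.
Total: 0 + 1 = 1.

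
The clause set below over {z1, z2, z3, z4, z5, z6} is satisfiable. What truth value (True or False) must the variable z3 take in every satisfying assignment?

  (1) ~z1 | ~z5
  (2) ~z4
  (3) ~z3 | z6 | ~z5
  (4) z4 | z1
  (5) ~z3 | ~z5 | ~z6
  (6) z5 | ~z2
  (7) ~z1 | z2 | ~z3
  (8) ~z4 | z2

False

Suppose z3 = 1.
Unit clause (~z4) forces z4 = 0.
Unit clause (z1) forces z1 = 1.
Unit clause (~z5) forces z5 = 0.
Unit clause (~z2) forces z2 = 0.
Now (z2) is unsatisfied and unit — conflict.
So every satisfying assignment has z3 = False.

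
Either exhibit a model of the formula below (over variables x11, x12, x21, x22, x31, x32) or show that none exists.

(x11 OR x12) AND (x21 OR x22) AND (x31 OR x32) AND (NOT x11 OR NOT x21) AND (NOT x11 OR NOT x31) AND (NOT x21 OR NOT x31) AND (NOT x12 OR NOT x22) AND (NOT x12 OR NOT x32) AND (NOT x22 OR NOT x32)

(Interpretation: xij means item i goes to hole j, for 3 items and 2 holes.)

Suppose x11 = true.
The clause (NOT x21) is unit, so x21 = false.
The clause (x22) is unit, so x22 = true.
The clause (NOT x31) is unit, so x31 = false.
The clause (x32) is unit, so x32 = true.
But (NOT x32) is also a unit clause — contradiction.
Undo x11 and try x11 = false.
The clause (x12) is unit, so x12 = true.
The clause (NOT x22) is unit, so x22 = false.
The clause (x21) is unit, so x21 = true.
The clause (NOT x31) is unit, so x31 = false.
The clause (x32) is unit, so x32 = true.
But (NOT x32) is also a unit clause — contradiction.
Neither x11 = true nor x11 = false works.

UNSATISFIABLE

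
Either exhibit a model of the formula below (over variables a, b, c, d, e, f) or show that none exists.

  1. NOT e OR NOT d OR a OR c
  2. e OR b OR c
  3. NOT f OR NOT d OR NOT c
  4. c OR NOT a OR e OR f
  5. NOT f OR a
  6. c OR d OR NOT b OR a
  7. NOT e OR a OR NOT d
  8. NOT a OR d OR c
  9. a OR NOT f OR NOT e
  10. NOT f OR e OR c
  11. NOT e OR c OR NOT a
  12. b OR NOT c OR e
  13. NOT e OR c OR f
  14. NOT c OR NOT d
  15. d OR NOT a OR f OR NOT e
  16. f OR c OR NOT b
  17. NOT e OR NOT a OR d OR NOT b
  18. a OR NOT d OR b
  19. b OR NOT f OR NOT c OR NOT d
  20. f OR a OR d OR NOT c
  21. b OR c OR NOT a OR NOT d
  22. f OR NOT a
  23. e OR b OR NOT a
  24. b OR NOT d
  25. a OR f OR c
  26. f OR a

a=true,  b=false,  c=true,  d=false,  e=true,  f=true

Branch on f: set f = true.
Unit clause (a) forces a = true.
Branch on d: set d = false.
Unit clause (c) forces c = true.
Branch on b: set b = false.
Unit clause (e) forces e = true.
All clauses are satisfied.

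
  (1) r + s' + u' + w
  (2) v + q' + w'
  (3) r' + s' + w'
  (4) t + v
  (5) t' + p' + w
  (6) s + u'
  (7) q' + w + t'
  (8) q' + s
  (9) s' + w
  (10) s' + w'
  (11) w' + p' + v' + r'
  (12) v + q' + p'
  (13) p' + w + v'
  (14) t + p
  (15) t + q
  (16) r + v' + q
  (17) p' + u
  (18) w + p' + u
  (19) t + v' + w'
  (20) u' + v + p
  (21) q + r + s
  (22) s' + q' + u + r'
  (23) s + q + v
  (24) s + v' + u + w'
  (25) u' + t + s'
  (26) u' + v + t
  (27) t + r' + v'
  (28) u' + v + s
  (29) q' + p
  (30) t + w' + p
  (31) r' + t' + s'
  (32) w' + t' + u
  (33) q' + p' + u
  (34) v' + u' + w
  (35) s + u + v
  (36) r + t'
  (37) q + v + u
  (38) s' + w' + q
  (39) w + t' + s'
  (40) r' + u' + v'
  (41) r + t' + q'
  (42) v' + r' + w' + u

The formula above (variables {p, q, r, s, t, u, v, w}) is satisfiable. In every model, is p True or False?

Suppose p = 1.
Unit clause (u) forces u = 1.
Unit clause (s) forces s = 1.
Unit clause (w) forces w = 1.
Now (w') is unsatisfied and unit — conflict.
So every satisfying assignment has p = False.

False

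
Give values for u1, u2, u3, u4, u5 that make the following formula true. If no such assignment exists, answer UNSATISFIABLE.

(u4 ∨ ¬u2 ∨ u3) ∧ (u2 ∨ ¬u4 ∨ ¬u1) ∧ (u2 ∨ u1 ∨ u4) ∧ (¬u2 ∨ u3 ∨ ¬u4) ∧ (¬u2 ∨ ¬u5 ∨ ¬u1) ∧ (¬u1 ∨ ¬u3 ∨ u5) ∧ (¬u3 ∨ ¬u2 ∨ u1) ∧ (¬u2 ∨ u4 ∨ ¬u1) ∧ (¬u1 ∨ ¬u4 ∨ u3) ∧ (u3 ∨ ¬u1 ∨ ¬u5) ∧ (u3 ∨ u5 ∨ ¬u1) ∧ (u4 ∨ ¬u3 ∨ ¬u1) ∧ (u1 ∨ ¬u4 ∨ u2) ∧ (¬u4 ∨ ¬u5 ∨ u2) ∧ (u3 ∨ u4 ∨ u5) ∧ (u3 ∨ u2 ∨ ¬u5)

Branch on u4: set u4 = True.
Branch on u2: set u2 = True.
The clause (u3) is unit, so u3 = True.
The clause (u1) is unit, so u1 = True.
The clause (¬u5) is unit, so u5 = False.
Now (u5) is unsatisfied and unit — conflict.
That branch fails; take u2 = False instead.
The clause (¬u1) is unit, so u1 = False.
Now (u1) is unsatisfied and unit — conflict.
Either choice for u2 ends in contradiction.
That branch fails; take u4 = False instead.
Branch on u2: set u2 = False.
The clause (u1) is unit, so u1 = True.
The clause (¬u3) is unit, so u3 = False.
The clause (¬u5) is unit, so u5 = False.
Now (u5) is unsatisfied and unit — conflict.
That branch fails; take u2 = True instead.
The clause (u3) is unit, so u3 = True.
The clause (u1) is unit, so u1 = True.
Now (¬u1) is unsatisfied and unit — conflict.
Either choice for u2 ends in contradiction.
Either choice for u4 ends in contradiction.

UNSATISFIABLE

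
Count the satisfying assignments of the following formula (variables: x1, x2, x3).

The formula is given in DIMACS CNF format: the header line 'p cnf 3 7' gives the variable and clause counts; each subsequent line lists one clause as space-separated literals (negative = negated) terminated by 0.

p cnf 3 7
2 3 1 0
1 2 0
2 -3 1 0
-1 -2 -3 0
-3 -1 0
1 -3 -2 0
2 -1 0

There are 2^3 = 8 truth assignments over (x1, x2, x3).
Check each against the 7 clauses (columns in the order x1, x2, x3):
  F F F  ✗ fails (x2 ∨ x3 ∨ x1)
  F F T  ✗ fails (x1 ∨ x2)
  F T F  ✓ satisfies all
  F T T  ✗ fails (x1 ∨ ¬x3 ∨ ¬x2)
  T F F  ✗ fails (x2 ∨ ¬x1)
  T F T  ✗ fails (¬x3 ∨ ¬x1)
  T T F  ✓ satisfies all
  T T T  ✗ fails (¬x1 ∨ ¬x2 ∨ ¬x3)
2 of the 8 rows are models.

2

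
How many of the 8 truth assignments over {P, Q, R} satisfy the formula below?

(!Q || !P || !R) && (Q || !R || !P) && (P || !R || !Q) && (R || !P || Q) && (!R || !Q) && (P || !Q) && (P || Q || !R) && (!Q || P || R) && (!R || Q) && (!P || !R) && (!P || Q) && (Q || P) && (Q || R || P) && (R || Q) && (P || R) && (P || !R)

1

There are 2^3 = 8 truth assignments over (P, Q, R).
Check each against the 16 clauses (columns in the order P, Q, R):
  F F F  ✗ fails (Q || P)
  F F T  ✗ fails (P || Q || !R)
  F T F  ✗ fails (P || !Q)
  F T T  ✗ fails (P || !R || !Q)
  T F F  ✗ fails (R || !P || Q)
  T F T  ✗ fails (Q || !R || !P)
  T T F  ✓ satisfies all
  T T T  ✗ fails (!Q || !P || !R)
1 of the 8 rows is a model.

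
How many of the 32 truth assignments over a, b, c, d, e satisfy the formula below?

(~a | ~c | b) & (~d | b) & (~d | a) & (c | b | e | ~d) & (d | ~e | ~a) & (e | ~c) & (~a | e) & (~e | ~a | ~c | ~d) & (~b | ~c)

6

There are 2^5 = 32 truth assignments over (a, b, c, d, e).
Split on c. With c = 1, the clauses containing c are satisfied and ~c drops from the rest; 1 of the 2^4 = 16 assignments to the other variables satisfy what remains.
With c = 0, by the same count on the reduced clause set, 5 assignments work.
Total: 1 + 5 = 6.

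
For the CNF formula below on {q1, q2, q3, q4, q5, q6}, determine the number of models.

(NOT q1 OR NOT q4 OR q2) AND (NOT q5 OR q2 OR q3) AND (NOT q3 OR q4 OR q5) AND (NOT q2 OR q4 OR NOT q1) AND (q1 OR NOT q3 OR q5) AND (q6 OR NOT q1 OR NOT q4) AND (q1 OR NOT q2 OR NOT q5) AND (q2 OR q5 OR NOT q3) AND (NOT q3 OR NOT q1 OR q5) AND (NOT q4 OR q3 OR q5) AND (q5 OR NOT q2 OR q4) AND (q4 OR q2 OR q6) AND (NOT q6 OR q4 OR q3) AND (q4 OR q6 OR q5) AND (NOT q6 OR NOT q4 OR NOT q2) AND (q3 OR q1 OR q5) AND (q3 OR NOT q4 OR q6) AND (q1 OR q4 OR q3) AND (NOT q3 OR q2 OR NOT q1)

3

There are 2^6 = 64 truth assignments over (q1, q2, q3, q4, q5, q6).
Split on q1. With q1 = true, the clauses containing q1 are satisfied and NOT q1 drops from the rest; 0 of the 2^5 = 32 assignments to the other variables satisfy what remains.
With q1 = false, by the same count on the reduced clause set, 3 assignments work.
Total: 0 + 3 = 3.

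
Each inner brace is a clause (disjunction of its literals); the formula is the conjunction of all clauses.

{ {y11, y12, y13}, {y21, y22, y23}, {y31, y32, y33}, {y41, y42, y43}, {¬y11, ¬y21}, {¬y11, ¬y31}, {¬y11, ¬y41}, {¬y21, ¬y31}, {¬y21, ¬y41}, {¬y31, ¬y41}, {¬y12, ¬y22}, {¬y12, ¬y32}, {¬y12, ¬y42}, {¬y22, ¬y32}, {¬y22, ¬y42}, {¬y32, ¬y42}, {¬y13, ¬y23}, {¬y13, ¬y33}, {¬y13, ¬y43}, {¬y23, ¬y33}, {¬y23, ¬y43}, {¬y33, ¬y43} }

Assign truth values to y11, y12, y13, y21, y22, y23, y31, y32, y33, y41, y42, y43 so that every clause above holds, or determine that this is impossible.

Try y11 = False.
Try y12 = True.
From the singleton clause (¬y22), y22 = False.
From the singleton clause (¬y32), y32 = False.
From the singleton clause (¬y42), y42 = False.
Try y21 = True.
From the singleton clause (¬y31), y31 = False.
From the singleton clause (y33), y33 = True.
From the singleton clause (¬y41), y41 = False.
From the singleton clause (y43), y43 = True.
That conflicts with the unit clause (¬y43).
Backtrack on y21: now try y21 = False.
From the singleton clause (y23), y23 = True.
From the singleton clause (¬y13), y13 = False.
From the singleton clause (¬y33), y33 = False.
From the singleton clause (y31), y31 = True.
From the singleton clause (¬y41), y41 = False.
From the singleton clause (y43), y43 = True.
That conflicts with the unit clause (¬y43).
Neither y21 = True nor y21 = False works.
Backtrack on y12: now try y12 = False.
From the singleton clause (y13), y13 = True.
From the singleton clause (¬y23), y23 = False.
From the singleton clause (¬y33), y33 = False.
From the singleton clause (¬y43), y43 = False.
Try y21 = True.
From the singleton clause (¬y31), y31 = False.
From the singleton clause (y32), y32 = True.
From the singleton clause (¬y41), y41 = False.
From the singleton clause (y42), y42 = True.
That conflicts with the unit clause (¬y42).
Backtrack on y21: now try y21 = False.
From the singleton clause (y22), y22 = True.
From the singleton clause (¬y32), y32 = False.
From the singleton clause (y31), y31 = True.
From the singleton clause (¬y41), y41 = False.
From the singleton clause (y42), y42 = True.
That conflicts with the unit clause (¬y42).
Neither y21 = True nor y21 = False works.
Neither y12 = True nor y12 = False works.
Backtrack on y11: now try y11 = True.
From the singleton clause (¬y21), y21 = False.
From the singleton clause (¬y31), y31 = False.
From the singleton clause (¬y41), y41 = False.
Try y22 = True.
From the singleton clause (¬y12), y12 = False.
From the singleton clause (¬y32), y32 = False.
From the singleton clause (y33), y33 = True.
From the singleton clause (¬y42), y42 = False.
From the singleton clause (y43), y43 = True.
That conflicts with the unit clause (¬y43).
Backtrack on y22: now try y22 = False.
From the singleton clause (y23), y23 = True.
From the singleton clause (¬y13), y13 = False.
From the singleton clause (¬y33), y33 = False.
From the singleton clause (y32), y32 = True.
From the singleton clause (¬y12), y12 = False.
From the singleton clause (¬y42), y42 = False.
From the singleton clause (y43), y43 = True.
That conflicts with the unit clause (¬y43).
Neither y22 = True nor y22 = False works.
Neither y11 = True nor y11 = False works.

UNSATISFIABLE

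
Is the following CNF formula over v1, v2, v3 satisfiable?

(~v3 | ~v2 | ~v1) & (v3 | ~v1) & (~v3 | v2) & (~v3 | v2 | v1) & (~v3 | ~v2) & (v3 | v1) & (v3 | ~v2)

No, unsatisfiable

Try v3 = 1.
The clause (v2) is unit, so v2 = 1.
Now (~v2) is unsatisfied and unit — conflict.
So v3 must be the other value — set v3 = 0.
The clause (~v1) is unit, so v1 = 0.
Now (v1) is unsatisfied and unit — conflict.
Neither v3 = 1 nor v3 = 0 works.
No assignment satisfies every clause.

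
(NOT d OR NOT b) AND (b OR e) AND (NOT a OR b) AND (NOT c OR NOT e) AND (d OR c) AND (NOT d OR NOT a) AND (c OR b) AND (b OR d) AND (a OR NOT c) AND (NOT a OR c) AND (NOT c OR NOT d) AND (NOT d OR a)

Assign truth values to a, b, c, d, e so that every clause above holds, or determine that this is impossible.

Try d = false.
Unit clause (c) forces c = true.
Unit clause (NOT e) forces e = false.
Unit clause (b) forces b = true.
Unit clause (a) forces a = true.
Every clause now holds.

a=true, b=true, c=true, d=false, e=false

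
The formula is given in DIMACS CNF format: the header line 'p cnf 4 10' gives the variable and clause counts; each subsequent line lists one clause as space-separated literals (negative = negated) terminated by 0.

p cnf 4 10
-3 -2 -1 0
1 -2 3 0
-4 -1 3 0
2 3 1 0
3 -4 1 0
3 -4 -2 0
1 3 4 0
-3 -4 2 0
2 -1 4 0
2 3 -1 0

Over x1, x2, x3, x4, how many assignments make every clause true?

4

There are 2^4 = 16 truth assignments over (x1, x2, x3, x4).
Check each against the 10 clauses (columns in the order x1, x2, x3, x4):
  F F F F  ✗ fails (x2 ∨ x3 ∨ x1)
  F F F T  ✗ fails (x2 ∨ x3 ∨ x1)
  F F T F  ✓ satisfies all
  F F T T  ✗ fails (¬x3 ∨ ¬x4 ∨ x2)
  F T F F  ✗ fails (x1 ∨ ¬x2 ∨ x3)
  F T F T  ✗ fails (x1 ∨ ¬x2 ∨ x3)
  F T T F  ✓ satisfies all
  F T T T  ✓ satisfies all
  T F F F  ✗ fails (x2 ∨ ¬x1 ∨ x4)
  T F F T  ✗ fails (¬x4 ∨ ¬x1 ∨ x3)
  T F T F  ✗ fails (x2 ∨ ¬x1 ∨ x4)
  T F T T  ✗ fails (¬x3 ∨ ¬x4 ∨ x2)
  T T F F  ✓ satisfies all
  T T F T  ✗ fails (¬x4 ∨ ¬x1 ∨ x3)
  T T T F  ✗ fails (¬x3 ∨ ¬x2 ∨ ¬x1)
  T T T T  ✗ fails (¬x3 ∨ ¬x2 ∨ ¬x1)
4 of the 16 rows are models.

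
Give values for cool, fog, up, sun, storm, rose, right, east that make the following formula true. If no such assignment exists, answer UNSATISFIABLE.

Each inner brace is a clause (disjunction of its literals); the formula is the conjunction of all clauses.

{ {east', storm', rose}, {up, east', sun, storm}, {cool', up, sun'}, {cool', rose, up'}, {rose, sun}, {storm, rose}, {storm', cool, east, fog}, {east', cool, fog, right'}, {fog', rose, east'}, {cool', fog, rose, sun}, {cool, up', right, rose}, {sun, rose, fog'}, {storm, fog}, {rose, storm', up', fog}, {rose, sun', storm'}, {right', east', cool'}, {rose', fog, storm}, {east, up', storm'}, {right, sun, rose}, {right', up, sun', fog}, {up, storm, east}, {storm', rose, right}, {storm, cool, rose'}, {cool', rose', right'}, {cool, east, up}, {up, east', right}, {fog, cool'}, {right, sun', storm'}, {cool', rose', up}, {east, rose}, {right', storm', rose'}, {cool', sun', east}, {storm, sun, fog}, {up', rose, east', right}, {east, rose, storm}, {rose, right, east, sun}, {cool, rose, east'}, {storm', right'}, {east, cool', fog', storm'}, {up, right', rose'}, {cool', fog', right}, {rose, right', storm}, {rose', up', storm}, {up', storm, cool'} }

Try rose = 1.
Try storm = 1.
The clause (right') is unit, so right = 0.
The clause (sun') is unit, so sun = 0.
Try east = 1.
The clause (up) is unit, so up = 1.
Try fog = 0.
The clause (cool') is unit, so cool = 0.
This assignment satisfies each clause.

cool ↦ 0, fog ↦ 0, up ↦ 1, sun ↦ 0, storm ↦ 1, rose ↦ 1, right ↦ 0, east ↦ 1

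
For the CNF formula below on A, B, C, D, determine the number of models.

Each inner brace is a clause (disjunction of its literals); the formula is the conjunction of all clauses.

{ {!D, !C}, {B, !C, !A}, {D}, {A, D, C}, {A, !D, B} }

There are 2^4 = 16 truth assignments over (A, B, C, D).
Split on D. With D = true, the clauses containing D are satisfied and !D drops from the rest; 3 of the 2^3 = 8 assignments to the other variables satisfy what remains.
With D = false, by the same count on the reduced clause set, 0 assignments work.
(One model: A=F, B=T, C=F, D=T.)
Total: 3 + 0 = 3.

3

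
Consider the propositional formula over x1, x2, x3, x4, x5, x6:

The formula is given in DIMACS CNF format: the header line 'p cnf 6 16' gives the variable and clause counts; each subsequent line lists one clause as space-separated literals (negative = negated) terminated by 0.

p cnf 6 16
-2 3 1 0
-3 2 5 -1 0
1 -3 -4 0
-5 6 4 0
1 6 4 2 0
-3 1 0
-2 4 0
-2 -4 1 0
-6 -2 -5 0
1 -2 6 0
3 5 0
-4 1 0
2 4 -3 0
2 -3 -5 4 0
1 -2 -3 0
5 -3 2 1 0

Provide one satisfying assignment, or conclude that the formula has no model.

Branch on x3: set x3 = True.
From the singleton clause (x1), x1 = True.
Branch on x2: set x2 = True.
From the singleton clause (x4), x4 = True.
Branch on x6: set x6 = False.
All clauses hold; x5 can take either value.

x1=True, x2=True, x3=True, x4=True, x5=False, x6=False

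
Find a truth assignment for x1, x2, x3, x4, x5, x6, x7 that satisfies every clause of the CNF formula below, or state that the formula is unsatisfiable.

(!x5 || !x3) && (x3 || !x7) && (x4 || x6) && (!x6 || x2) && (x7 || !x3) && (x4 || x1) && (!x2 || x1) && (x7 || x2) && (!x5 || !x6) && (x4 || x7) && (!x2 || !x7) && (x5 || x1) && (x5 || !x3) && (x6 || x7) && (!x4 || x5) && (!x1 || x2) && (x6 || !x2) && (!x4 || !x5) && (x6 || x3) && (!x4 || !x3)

Suppose x5 = false.
The clause (x1) is unit, so x1 = true.
The clause (!x3) is unit, so x3 = false.
The clause (!x7) is unit, so x7 = false.
The clause (x2) is unit, so x2 = true.
The clause (x4) is unit, so x4 = true.
But (!x4) is also a unit clause — contradiction.
So x5 must be the other value — set x5 = true.
The clause (!x3) is unit, so x3 = false.
The clause (!x7) is unit, so x7 = false.
The clause (x2) is unit, so x2 = true.
The clause (x1) is unit, so x1 = true.
The clause (!x6) is unit, so x6 = false.
But (x6) is also a unit clause — contradiction.
Either choice for x5 ends in contradiction.

UNSATISFIABLE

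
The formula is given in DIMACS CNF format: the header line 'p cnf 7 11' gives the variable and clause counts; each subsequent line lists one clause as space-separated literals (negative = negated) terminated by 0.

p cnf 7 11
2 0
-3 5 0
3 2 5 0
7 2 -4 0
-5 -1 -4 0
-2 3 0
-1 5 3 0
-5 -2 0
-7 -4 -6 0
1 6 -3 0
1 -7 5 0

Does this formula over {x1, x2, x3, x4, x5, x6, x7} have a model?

Unsatisfiable

(x2) alone gives x2 = True.
(x3) alone gives x3 = True.
(x5) alone gives x5 = True.
But (¬x5) is also a unit clause — contradiction.
No assignment satisfies every clause.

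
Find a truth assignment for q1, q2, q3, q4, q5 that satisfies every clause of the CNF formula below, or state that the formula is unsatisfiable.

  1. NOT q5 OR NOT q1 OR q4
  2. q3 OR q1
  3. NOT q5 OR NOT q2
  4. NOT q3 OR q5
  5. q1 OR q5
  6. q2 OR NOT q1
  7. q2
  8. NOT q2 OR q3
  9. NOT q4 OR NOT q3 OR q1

(q2) alone gives q2 = true.
(NOT q5) alone gives q5 = false.
(NOT q3) alone gives q3 = false.
But (q3) is also a unit clause — contradiction.

UNSATISFIABLE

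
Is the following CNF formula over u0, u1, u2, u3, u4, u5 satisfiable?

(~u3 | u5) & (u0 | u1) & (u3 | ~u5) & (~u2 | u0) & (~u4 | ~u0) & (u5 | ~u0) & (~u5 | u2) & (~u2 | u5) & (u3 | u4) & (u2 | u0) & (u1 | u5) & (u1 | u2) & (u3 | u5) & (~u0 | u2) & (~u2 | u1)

Satisfiable

Case u3 = 1:
Unit clause (u5) forces u5 = 1.
Unit clause (u2) forces u2 = 1.
Unit clause (u0) forces u0 = 1.
Unit clause (~u4) forces u4 = 0.
Unit clause (u1) forces u1 = 1.
This assignment satisfies each clause.
A satisfying assignment: u0: 1,  u1: 1,  u2: 1,  u3: 1,  u4: 0,  u5: 1.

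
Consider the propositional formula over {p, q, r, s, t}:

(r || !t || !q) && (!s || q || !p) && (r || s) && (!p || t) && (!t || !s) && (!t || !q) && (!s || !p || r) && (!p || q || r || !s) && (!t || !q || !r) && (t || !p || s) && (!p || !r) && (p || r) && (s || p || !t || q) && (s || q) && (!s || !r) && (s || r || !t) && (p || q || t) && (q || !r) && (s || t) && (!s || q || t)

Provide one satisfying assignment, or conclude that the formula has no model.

Suppose r = true.
Unit clause (!p) forces p = false.
Unit clause (!s) forces s = false.
Unit clause (q) forces q = true.
Unit clause (!t) forces t = false.
Now (t) is unsatisfied and unit — conflict.
That branch fails; take r = false instead.
Unit clause (s) forces s = true.
Unit clause (!t) forces t = false.
Unit clause (!p) forces p = false.
Now (p) is unsatisfied and unit — conflict.
Neither r = true nor r = false works.

UNSATISFIABLE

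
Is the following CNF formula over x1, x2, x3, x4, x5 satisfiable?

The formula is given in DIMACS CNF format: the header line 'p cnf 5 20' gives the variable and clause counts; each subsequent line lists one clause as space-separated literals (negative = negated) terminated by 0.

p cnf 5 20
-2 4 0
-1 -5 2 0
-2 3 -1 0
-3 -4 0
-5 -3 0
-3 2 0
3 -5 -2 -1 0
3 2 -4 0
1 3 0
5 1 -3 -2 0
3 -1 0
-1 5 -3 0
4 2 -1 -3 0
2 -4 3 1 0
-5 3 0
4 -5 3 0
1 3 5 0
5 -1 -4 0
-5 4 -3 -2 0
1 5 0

Suppose x2 = False.
From the singleton clause (¬x3), x3 = False.
From the singleton clause (¬x4), x4 = False.
From the singleton clause (x1), x1 = True.
Now (¬x1) is unsatisfied and unit — conflict.
That branch fails; take x2 = True instead.
From the singleton clause (x4), x4 = True.
From the singleton clause (¬x3), x3 = False.
From the singleton clause (¬x1), x1 = False.
Now (x1) is unsatisfied and unit — conflict.
Either choice for x2 ends in contradiction.
No assignment satisfies every clause.

No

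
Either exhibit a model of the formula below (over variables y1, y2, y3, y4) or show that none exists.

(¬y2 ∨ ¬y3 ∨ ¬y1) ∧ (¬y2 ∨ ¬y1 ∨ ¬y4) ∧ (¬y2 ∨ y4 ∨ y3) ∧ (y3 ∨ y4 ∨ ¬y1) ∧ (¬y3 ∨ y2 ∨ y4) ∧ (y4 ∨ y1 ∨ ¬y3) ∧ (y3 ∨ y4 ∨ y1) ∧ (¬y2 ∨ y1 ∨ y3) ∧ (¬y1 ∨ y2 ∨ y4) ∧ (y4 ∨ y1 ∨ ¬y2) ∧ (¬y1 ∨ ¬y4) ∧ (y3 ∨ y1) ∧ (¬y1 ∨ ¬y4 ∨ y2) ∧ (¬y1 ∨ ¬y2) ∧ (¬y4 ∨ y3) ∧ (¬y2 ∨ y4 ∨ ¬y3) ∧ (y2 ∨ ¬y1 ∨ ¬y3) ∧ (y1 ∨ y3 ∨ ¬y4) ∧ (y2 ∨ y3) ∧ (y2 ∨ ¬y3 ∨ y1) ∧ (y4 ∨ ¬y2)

y1 ↦ False,  y2 ↦ True,  y3 ↦ True,  y4 ↦ True

Case y1 = False:
(y3) alone gives y3 = True.
(y4) alone gives y4 = True.
(y2) alone gives y2 = True.
Every clause now holds.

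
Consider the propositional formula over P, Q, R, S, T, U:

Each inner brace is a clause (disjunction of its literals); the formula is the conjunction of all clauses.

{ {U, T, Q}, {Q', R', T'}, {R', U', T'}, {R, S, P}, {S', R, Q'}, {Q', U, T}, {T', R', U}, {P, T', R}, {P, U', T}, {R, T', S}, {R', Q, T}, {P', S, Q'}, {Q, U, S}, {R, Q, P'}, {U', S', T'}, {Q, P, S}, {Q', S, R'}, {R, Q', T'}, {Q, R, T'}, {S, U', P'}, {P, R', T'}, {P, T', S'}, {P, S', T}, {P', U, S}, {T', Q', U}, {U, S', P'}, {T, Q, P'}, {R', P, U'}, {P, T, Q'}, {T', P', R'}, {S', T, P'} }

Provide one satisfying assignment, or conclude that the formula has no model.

Branch on U: set U = 1.
Branch on R: set R = 0.
Branch on S: set S = 1.
From the singleton clause (Q'), Q = 0.
From the singleton clause (P'), P = 0.
From the singleton clause (T'), T = 0.
That conflicts with the unit clause (T).
That branch fails; take S = 0 instead.
From the singleton clause (P), P = 1.
That conflicts with the unit clause (P').
Either choice for S ends in contradiction.
That branch fails; take R = 1 instead.
From the singleton clause (T'), T = 0.
From the singleton clause (P), P = 1.
From the singleton clause (Q), Q = 1.
From the singleton clause (S), S = 1.
That conflicts with the unit clause (S').
Either choice for R ends in contradiction.
That branch fails; take U = 0 instead.
Branch on T: set T = 1.
From the singleton clause (R'), R = 0.
From the singleton clause (P), P = 1.
From the singleton clause (S), S = 1.
That conflicts with the unit clause (S').
That branch fails; take T = 0 instead.
From the singleton clause (Q), Q = 1.
That conflicts with the unit clause (Q').
Either choice for T ends in contradiction.
Either choice for U ends in contradiction.

UNSATISFIABLE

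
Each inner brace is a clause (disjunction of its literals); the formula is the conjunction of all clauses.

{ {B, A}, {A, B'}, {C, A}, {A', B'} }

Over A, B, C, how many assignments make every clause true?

2

There are 2^3 = 8 truth assignments over (A, B, C).
Split on C. With C = 1, the clauses containing C are satisfied and C' drops from the rest; 1 of the 2^2 = 4 assignments to the other variables satisfy what remains.
With C = 0, by the same count on the reduced clause set, 1 assignment works.
(One model: A=T, B=F, C=F.)
Total: 1 + 1 = 2.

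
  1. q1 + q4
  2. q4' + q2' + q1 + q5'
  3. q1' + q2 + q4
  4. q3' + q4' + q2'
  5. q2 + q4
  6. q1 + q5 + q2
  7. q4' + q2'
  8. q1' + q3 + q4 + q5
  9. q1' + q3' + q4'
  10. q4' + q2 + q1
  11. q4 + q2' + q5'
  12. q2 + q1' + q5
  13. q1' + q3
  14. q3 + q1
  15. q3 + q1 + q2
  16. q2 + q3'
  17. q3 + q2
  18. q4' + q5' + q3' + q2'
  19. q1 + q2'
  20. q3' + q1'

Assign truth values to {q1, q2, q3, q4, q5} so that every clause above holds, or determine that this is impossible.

Branch on q1: set q1 = 1.
From the singleton clause (q3), q3 = 1.
But (q3') is also a unit clause — contradiction.
Backtrack on q1: now try q1 = 0.
From the singleton clause (q4), q4 = 1.
From the singleton clause (q2'), q2 = 0.
But (q2) is also a unit clause — contradiction.
Neither q1 = 1 nor q1 = 0 works.

UNSATISFIABLE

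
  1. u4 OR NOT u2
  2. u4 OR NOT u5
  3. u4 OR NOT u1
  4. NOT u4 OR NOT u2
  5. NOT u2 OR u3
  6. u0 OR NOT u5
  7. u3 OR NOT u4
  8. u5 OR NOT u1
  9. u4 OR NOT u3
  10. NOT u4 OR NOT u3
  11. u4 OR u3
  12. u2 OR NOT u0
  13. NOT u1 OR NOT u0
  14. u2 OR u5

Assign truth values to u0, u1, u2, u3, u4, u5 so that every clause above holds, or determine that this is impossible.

UNSATISFIABLE

Suppose u4 = true.
The clause (NOT u2) is unit, so u2 = false.
The clause (u3) is unit, so u3 = true.
That conflicts with the unit clause (NOT u3).
Undo u4 and try u4 = false.
The clause (NOT u2) is unit, so u2 = false.
The clause (NOT u5) is unit, so u5 = false.
That conflicts with the unit clause (u5).
Either choice for u4 ends in contradiction.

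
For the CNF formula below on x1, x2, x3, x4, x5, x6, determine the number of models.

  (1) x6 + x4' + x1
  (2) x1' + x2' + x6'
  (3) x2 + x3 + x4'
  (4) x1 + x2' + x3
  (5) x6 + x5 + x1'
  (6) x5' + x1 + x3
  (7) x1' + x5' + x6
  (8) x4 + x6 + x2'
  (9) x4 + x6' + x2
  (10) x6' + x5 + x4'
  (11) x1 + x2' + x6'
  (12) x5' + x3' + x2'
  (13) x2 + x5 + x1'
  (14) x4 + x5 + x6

3

There are 2^6 = 64 truth assignments over (x1, x2, x3, x4, x5, x6).
Split on x4. With x4 = 1, the clauses containing x4 are satisfied and x4' drops from the rest; 2 of the 2^5 = 32 assignments to the other variables satisfy what remains.
With x4 = 0, by the same count on the reduced clause set, 1 assignment works.
(One model: x1=F, x2=F, x3=T, x4=F, x5=T, x6=F.)
Total: 2 + 1 = 3.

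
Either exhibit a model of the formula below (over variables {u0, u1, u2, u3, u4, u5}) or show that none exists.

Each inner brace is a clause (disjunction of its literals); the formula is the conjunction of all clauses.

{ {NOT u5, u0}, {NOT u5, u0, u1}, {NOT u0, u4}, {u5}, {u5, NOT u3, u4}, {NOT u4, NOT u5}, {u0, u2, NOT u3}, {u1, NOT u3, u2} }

UNSATISFIABLE

From the singleton clause (u5), u5 = true.
From the singleton clause (u0), u0 = true.
From the singleton clause (u4), u4 = true.
Now (NOT u4) is unsatisfied and unit — conflict.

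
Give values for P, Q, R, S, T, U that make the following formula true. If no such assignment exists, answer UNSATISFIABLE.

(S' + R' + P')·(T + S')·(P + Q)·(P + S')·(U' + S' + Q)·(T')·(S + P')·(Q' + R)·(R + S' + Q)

Unit clause (T') forces T = 0.
Unit clause (S') forces S = 0.
Unit clause (P') forces P = 0.
Unit clause (Q) forces Q = 1.
Unit clause (R) forces R = 1.
No clause remains; U is free.

P ↦ 0,  Q ↦ 1,  R ↦ 1,  S ↦ 0,  T ↦ 0,  U ↦ 0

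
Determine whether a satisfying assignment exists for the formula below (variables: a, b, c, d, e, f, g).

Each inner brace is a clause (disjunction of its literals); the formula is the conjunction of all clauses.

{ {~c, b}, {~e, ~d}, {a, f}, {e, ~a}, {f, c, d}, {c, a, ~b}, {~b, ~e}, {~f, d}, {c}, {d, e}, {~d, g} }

From the singleton clause (c), c = 1.
From the singleton clause (b), b = 1.
From the singleton clause (~e), e = 0.
From the singleton clause (~a), a = 0.
From the singleton clause (f), f = 1.
From the singleton clause (d), d = 1.
From the singleton clause (g), g = 1.
Every clause now holds.
A satisfying assignment: a ↦ 0,  b ↦ 1,  c ↦ 1,  d ↦ 1,  e ↦ 0,  f ↦ 1,  g ↦ 1.

Yes, satisfiable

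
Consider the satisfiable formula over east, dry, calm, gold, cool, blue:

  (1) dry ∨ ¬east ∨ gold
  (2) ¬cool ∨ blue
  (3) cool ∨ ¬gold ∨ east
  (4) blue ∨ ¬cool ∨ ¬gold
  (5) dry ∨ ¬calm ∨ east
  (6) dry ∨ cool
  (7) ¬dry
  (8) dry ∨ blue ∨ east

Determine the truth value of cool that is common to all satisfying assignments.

True

Suppose cool = False.
The clause (dry) is unit, so dry = True.
Now (¬dry) is unsatisfied and unit — conflict.
So every satisfying assignment has cool = True.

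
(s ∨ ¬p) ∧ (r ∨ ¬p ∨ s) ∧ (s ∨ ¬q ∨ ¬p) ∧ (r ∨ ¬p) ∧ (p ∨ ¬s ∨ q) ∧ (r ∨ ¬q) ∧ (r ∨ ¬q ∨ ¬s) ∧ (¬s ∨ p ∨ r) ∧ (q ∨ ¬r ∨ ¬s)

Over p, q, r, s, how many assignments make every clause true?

There are 2^4 = 16 truth assignments over (p, q, r, s).
Check each against the 9 clauses (columns in the order p, q, r, s):
  F F F F  ✓ satisfies all
  F F F T  ✗ fails (p ∨ ¬s ∨ q)
  F F T F  ✓ satisfies all
  F F T T  ✗ fails (p ∨ ¬s ∨ q)
  F T F F  ✗ fails (r ∨ ¬q)
  F T F T  ✗ fails (r ∨ ¬q)
  F T T F  ✓ satisfies all
  F T T T  ✓ satisfies all
  T F F F  ✗ fails (s ∨ ¬p)
  T F F T  ✗ fails (r ∨ ¬p)
  T F T F  ✗ fails (s ∨ ¬p)
  T F T T  ✗ fails (q ∨ ¬r ∨ ¬s)
  T T F F  ✗ fails (s ∨ ¬p)
  T T F T  ✗ fails (r ∨ ¬p)
  T T T F  ✗ fails (s ∨ ¬p)
  T T T T  ✓ satisfies all
5 of the 16 rows are models.

5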